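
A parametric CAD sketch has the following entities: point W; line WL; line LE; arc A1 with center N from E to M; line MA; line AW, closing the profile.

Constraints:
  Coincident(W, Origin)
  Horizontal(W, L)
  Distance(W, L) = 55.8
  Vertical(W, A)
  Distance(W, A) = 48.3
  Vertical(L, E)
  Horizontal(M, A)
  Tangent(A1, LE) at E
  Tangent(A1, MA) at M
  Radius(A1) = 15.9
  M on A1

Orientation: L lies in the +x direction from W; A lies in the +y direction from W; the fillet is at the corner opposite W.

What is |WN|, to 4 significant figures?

51.40

W is at the origin; WL is horizontal with |WL| = 55.8 and L on the +x side, so L = (55.80, 0.000). W and A share the same x with |WA| = 48.3 and A on the +y side, so A = (0.000, 48.30). The virtual corner opposite W is at (55.80, 48.30). A1 meets LE tangentially, so NE is at right angles to LE and tangency of A1 to MA means the radius NM is perpendicular to MA, with radius 15.9, so the center N sits 15.9 in from both sides at N = (39.90, 32.40). Then |WN| = |N − W| = 51.40.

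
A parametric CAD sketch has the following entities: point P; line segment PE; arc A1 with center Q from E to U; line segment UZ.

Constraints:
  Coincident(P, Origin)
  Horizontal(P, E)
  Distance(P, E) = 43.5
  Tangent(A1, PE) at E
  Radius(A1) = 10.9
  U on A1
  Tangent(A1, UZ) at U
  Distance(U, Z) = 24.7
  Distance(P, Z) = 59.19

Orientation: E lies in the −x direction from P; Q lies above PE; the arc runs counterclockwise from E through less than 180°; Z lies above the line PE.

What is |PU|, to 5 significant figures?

37.491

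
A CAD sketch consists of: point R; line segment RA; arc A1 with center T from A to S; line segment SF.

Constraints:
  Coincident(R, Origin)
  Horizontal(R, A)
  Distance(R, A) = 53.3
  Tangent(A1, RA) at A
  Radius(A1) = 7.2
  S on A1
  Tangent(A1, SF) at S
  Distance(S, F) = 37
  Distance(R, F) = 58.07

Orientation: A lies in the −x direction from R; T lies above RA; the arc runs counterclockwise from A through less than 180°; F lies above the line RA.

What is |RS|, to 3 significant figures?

46.6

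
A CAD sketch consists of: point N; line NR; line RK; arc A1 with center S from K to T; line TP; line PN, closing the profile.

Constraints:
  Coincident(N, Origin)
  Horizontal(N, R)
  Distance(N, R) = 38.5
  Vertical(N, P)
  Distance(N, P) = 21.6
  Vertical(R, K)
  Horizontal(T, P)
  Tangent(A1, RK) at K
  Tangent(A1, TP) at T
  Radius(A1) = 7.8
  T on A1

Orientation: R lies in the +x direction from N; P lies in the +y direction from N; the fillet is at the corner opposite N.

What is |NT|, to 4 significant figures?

37.54

The virtual corner opposite N is at (38.50, 21.60). A1 meets RK tangentially, so SK is at right angles to RK and A1 meets TP tangentially, so ST is at right angles to TP, with radius 7.8, so the center S sits 7.8 in from both sides at S = (30.70, 13.80). That places the tangent points at K = (38.50, 13.80) on RK and T = (30.70, 21.60) on TP. Then |NT| = |T − N| = 37.54.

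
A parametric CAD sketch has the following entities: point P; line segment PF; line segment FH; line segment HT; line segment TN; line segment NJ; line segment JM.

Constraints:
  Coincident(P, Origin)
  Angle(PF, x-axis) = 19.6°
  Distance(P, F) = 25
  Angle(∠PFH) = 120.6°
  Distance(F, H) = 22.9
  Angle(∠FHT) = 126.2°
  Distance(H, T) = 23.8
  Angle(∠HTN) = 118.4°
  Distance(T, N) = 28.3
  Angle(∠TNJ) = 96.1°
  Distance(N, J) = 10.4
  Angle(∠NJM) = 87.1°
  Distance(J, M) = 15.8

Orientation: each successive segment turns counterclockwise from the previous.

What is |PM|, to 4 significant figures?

34.09

∠TNJ = 96.1° gives NJ at -81.70° from the x-axis; with |NJ| = 10.4, J = (-14.16, 31.00). ∠NJM = 87.1° gives JM at 11.20° from the x-axis; with |JM| = 15.8, M = (1.340, 34.07). Then |PM| = |M − P| = 34.09.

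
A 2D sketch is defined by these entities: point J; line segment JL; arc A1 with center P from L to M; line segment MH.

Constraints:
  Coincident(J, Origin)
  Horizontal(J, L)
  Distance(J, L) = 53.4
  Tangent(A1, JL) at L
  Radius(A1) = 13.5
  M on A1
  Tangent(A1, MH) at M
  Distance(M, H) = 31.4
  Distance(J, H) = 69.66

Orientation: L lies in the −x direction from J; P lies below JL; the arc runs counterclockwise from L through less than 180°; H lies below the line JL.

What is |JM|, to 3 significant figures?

68.3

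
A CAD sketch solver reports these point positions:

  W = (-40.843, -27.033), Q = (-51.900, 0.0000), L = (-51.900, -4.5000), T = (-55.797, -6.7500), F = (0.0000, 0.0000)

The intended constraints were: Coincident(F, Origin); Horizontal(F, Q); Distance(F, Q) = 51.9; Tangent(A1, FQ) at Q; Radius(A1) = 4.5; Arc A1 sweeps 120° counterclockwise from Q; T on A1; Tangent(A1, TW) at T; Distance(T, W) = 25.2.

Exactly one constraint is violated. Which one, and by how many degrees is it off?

Tangent(A1, TW) at T — off by 6.40°.

F = (0.00, 0.00) ✓; F.y = 0.00, Q.y = 0.00 ✓; |FQ| = 51.90 ✓; ∠(LQ, QF) = 90.00° ✓; |LQ| = 4.500 ✓; bearing(L→T) − bearing(L→Q) = 120.0° ✓; |LT| = 4.500 ✓; ∠(LT, TW) = 83.60° ✗; |TW| = 25.20 ✓.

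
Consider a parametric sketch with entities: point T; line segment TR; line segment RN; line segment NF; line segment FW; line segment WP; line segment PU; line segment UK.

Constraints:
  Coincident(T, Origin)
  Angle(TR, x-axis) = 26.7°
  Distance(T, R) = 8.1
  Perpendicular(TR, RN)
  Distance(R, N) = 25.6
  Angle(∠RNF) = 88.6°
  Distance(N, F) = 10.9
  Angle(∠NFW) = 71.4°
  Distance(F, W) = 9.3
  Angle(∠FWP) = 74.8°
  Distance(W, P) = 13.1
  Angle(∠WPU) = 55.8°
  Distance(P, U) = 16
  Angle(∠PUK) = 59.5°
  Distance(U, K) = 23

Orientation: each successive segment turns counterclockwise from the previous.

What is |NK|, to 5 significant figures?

20.153

T is at the origin; TR runs at 26.7° with length 8.1, so R = (7.2363, 3.6395). TR is perpendicular to RN, so RN runs at 116.70°; with |RN| = 25.6, N = (-4.2663, 26.510). ∠RNF = 88.6° gives NF at -151.90° from the x-axis; with |NF| = 10.9, F = (-13.881, 21.376). ∠NFW = 71.4° gives FW at -43.300° from the x-axis; with |FW| = 9.3, W = (-7.1132, 14.998). ∠FWP = 74.8° gives WP at 61.900° from the x-axis; with |WP| = 13.1, P = (-0.94290, 26.554). ∠WPU = 55.8° gives PU at -173.90° from the x-axis; with |PU| = 16.0, U = (-16.852, 24.853). ∠PUK = 59.5° gives UK at -53.400° from the x-axis; with |UK| = 23.0, K = (-3.1391, 6.3885). Then |NK| = |K − N| = 20.153.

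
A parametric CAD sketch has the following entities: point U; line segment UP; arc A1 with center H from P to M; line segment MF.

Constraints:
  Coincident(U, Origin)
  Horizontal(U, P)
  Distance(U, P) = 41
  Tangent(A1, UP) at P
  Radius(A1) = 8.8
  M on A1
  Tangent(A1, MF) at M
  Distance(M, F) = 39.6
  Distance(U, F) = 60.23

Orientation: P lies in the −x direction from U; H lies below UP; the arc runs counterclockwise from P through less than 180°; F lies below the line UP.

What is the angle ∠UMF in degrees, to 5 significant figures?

82.756°

U is at the origin; UP is horizontal with |UP| = 41.0 and P on the −x side, so P = (-41.000, 0.0000). Since A1 is tangent to UP there, HP ⟂ UP, so H = P + (0, -8.8) = (-41.000, -8.8000). Since HM ⟂ MF (tangency), |HF| = √(8.8² + 39.6²) = 40.566 regardless of where M sits on A1. So F lies on both circle(U, 60.23) and circle(H, 40.566); the below-UP intersection is F = (-35.112, -48.936). M is the foot of the tangent from F: M = (-49.222, -11.936).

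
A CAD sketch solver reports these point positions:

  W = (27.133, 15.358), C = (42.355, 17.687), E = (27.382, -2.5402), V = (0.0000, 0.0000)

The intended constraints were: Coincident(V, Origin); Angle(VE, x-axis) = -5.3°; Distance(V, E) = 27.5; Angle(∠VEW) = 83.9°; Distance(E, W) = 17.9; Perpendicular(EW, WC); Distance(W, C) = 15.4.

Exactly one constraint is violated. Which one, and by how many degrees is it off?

Perpendicular(EW, WC) — off by 7.90°.

V = (0.00, 0.00) ✓; VE at -5.300° ✓; |VE| = 27.50 ✓; ∠VEW = 83.90° ✓; |EW| = 17.90 ✓; ∠(EW, WC) = 82.10° ✗; |WC| = 15.40 ✓.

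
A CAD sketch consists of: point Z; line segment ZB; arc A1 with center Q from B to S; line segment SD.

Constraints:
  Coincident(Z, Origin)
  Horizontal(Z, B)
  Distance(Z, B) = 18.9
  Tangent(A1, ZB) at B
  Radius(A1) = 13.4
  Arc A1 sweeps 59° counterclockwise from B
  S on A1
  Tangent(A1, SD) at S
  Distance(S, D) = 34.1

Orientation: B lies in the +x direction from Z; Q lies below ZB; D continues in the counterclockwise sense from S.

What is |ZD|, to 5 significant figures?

37.141

Z is at the origin; Z and B share the same y with |ZB| = 18.9 and B on the +x side, so B = (18.900, 0.0000). The tangent condition forces QB to be normal to ZB, so Q = B + (0, -13.4) = (18.900, -13.400). On A1, B sits at bearing 90° from Q; a 59° counterclockwise sweep puts S at bearing 149°, so S = Q + 13.4·(cos 149°, sin 149°) = (7.4140, -6.4985). A1 meets SD tangentially, so QS is at right angles to SD, so SD runs along (−sin 149°, cos 149°); with |SD| = 34.1, D = (-10.149, -35.728). Then |ZD| = |D − Z| = 37.141.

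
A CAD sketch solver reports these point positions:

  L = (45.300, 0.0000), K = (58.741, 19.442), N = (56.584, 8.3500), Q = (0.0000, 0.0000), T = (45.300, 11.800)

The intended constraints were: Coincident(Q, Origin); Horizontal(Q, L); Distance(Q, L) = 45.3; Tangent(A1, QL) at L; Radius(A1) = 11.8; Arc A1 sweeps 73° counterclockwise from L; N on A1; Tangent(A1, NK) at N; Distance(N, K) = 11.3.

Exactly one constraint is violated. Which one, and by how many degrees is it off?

Tangent(A1, NK) at N — off by 6.00°.

Q = (0.00, 0.00) ✓; Q.y = 0.00, L.y = 0.00 ✓; |QL| = 45.30 ✓; ∠(TL, LQ) = 90.00° ✓; |TL| = 11.80 ✓; bearing(T→N) − bearing(T→L) = 73.00° ✓; |TN| = 11.80 ✓; ∠(TN, NK) = 84.00° ✗; |NK| = 11.30 ✓.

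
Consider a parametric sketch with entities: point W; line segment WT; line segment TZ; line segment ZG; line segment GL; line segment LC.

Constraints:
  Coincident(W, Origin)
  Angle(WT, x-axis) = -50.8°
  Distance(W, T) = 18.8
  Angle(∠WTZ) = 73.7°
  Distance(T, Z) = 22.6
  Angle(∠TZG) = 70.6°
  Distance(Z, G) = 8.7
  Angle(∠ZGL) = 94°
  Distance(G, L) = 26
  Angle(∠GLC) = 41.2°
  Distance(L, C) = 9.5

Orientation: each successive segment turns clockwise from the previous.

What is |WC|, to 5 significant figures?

20.981

∠ZGL = 94.0° gives GL at 7.5000° from the x-axis; with |GL| = 26.0, L = (16.310, -11.286). ∠GLC = 41.2° gives LC at -131.30° from the x-axis; with |LC| = 9.5, C = (10.040, -18.423). Then |WC| = |C − W| = 20.981.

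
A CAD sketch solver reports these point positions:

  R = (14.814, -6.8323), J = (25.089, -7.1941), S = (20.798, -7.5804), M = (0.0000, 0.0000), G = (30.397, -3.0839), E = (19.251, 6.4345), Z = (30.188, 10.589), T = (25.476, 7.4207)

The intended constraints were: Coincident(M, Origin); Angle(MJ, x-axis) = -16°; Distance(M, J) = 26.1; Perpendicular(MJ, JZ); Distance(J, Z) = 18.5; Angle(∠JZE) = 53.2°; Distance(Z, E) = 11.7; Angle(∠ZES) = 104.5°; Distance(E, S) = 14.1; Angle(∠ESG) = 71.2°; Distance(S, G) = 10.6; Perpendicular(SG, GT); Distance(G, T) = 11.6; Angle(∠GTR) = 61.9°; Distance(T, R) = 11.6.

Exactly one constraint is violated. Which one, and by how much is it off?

Distance(T, R) = 11.6 — off by 6.20.

M = (0.00, 0.00) ✓; MJ at -16.00° ✓; |MJ| = 26.10 ✓; ∠(MJ, JZ) = 90.00° ✓; |JZ| = 18.50 ✓; ∠JZE = 53.20° ✓; |ZE| = 11.70 ✓; ∠ZES = 104.5° ✓; |ES| = 14.10 ✓; ∠ESG = 71.20° ✓; |SG| = 10.60 ✓; ∠(SG, GT) = 90.00° ✓; |GT| = 11.60 ✓; ∠GTR = 61.90° ✓; |TR| = 17.80 ✗.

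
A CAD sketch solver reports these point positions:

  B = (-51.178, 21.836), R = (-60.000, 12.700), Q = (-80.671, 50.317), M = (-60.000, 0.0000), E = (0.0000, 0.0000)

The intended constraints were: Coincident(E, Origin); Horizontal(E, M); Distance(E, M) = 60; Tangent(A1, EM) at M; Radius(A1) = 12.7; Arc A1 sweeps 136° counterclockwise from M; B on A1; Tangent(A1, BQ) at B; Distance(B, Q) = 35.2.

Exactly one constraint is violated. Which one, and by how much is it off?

Distance(B, Q) = 35.2 — off by 5.80.

E = (0.00, 0.00) ✓; E.y = 0.00, M.y = 0.00 ✓; |EM| = 60.00 ✓; ∠(RM, ME) = 90.00° ✓; |RM| = 12.70 ✓; bearing(R→B) − bearing(R→M) = 136.0° ✓; |RB| = 12.70 ✓; ∠(RB, BQ) = 90.00° ✓; |BQ| = 41.00 ✗.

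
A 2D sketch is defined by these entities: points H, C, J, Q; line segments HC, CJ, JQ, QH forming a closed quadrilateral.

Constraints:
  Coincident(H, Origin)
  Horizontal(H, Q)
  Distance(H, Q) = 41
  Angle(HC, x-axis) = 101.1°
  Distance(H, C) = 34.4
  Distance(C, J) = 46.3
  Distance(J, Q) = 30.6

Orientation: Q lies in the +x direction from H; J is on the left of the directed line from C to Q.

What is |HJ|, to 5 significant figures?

49.999

Checks: |CJ| = 46.30 ✓; |JQ| = 30.60 ✓.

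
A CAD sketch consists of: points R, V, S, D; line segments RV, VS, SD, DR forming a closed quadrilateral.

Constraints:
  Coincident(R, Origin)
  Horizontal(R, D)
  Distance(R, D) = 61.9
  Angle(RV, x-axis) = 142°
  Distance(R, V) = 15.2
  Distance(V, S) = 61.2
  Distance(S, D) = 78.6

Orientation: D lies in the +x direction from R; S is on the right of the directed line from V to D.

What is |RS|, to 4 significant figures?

50.36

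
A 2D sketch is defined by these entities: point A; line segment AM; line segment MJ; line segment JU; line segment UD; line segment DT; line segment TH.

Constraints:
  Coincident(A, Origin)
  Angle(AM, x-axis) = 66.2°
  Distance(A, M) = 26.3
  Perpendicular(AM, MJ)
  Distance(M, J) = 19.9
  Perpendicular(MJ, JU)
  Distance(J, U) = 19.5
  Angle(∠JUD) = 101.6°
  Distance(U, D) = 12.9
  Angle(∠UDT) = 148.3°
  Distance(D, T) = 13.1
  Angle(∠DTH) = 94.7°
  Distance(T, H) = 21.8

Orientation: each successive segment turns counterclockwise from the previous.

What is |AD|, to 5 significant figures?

8.3934

MJ ⟂ JU, so JU runs at -113.80°; with |JU| = 19.5, U = (-15.464, 14.252). ∠JUD = 101.6° gives UD at -35.400° from the x-axis; with |UD| = 12.9, D = (-4.9484, 6.7796). Then |AD| = |D − A| = 8.3934.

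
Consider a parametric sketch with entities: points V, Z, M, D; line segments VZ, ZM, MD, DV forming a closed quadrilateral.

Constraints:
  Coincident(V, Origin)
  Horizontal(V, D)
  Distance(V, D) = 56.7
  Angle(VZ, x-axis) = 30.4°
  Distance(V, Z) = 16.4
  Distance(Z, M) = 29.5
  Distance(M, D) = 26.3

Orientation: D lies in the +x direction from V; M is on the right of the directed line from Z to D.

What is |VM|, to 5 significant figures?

36.643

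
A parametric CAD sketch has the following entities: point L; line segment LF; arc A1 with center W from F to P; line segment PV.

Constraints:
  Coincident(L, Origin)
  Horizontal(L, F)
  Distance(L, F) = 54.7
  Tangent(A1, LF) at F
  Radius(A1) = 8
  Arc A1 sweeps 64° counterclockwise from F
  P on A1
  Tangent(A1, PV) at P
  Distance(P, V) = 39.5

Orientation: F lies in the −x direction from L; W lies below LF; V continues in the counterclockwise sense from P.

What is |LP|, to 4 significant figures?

62.05

L is at the origin; L and F share the same y with |LF| = 54.7 and F on the −x side, so F = (-54.70, 0.000). A1 meets LF tangentially, so WF is at right angles to LF, so W = F + (0, -8) = (-54.70, -8.000). On A1, F sits at bearing 90° from W; a 64° counterclockwise sweep puts P at bearing 154°, so P = W + 8.0·(cos 154°, sin 154°) = (-61.89, -4.493). Then |LP| = |P − L| = 62.05.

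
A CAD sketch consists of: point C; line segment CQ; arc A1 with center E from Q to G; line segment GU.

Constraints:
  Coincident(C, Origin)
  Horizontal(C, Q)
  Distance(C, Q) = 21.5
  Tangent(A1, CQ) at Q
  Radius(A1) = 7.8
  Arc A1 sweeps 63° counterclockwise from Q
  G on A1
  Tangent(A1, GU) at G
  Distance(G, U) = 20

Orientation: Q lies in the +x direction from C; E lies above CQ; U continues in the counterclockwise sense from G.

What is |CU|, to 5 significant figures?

43.543

C is at the origin; C and Q share the same y with |CQ| = 21.5 and Q on the +x side, so Q = (21.500, 0.0000). The tangent condition forces EQ to be normal to CQ, so E = Q + (0, 7.8) = (21.500, 7.8000). On A1, Q sits at bearing -90° from E; a 63° counterclockwise sweep puts G at bearing -27°, so G = E + 7.8·(cos -27°, sin -27°) = (28.450, 4.2589). Since A1 is tangent to GU there, EG ⟂ GU, so GU runs along (−sin -27°, cos -27°); with |GU| = 20.0, U = (37.530, 22.079). Then |CU| = |U − C| = 43.543.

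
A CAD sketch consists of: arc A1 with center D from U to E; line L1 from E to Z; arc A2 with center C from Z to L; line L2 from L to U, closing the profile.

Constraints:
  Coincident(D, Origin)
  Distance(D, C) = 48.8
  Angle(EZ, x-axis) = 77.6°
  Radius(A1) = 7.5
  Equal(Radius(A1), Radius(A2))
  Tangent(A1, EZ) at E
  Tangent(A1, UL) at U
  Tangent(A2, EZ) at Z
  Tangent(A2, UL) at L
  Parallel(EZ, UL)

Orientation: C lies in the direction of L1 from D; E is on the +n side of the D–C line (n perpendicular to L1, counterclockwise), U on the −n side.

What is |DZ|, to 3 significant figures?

49.4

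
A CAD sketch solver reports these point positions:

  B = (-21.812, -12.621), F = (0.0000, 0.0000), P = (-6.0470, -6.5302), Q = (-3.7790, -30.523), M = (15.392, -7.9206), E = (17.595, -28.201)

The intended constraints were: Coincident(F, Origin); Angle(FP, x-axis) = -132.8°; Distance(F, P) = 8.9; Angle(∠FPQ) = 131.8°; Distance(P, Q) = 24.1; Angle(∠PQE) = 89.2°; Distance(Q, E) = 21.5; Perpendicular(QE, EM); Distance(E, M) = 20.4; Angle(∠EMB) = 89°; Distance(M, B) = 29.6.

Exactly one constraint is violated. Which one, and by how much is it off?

Distance(M, B) = 29.6 — off by 7.90.

F = (0.00, 0.00) ✓; FP at -132.8° ✓; |FP| = 8.900 ✓; ∠FPQ = 131.8° ✓; |PQ| = 24.10 ✓; ∠PQE = 89.20° ✓; |QE| = 21.50 ✓; ∠(QE, EM) = 90.00° ✓; |EM| = 20.40 ✓; ∠EMB = 89.00° ✓; |MB| = 37.50 ✗.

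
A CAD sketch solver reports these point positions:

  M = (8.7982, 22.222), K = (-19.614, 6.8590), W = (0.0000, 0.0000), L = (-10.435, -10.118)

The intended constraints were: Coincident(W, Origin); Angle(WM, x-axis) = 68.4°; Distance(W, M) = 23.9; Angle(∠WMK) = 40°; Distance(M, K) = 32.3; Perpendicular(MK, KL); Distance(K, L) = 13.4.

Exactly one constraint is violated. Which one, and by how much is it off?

Distance(K, L) = 13.4 — off by 5.90.

W = (0.00, 0.00) ✓; WM at 68.40° ✓; |WM| = 23.90 ✓; ∠WMK = 40.00° ✓; |MK| = 32.30 ✓; ∠(MK, KL) = 90.00° ✓; |KL| = 19.30 ✗.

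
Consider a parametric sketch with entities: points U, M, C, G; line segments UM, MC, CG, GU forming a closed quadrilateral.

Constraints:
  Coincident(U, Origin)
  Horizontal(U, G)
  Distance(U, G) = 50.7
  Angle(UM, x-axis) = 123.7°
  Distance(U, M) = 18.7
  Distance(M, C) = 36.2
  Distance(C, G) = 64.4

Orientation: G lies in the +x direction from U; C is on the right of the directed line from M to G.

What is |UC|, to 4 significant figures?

23.07

Checks: U = (0.00, 0.00) ✓; |MC| = 36.20 ✓; |CG| = 64.40 ✓.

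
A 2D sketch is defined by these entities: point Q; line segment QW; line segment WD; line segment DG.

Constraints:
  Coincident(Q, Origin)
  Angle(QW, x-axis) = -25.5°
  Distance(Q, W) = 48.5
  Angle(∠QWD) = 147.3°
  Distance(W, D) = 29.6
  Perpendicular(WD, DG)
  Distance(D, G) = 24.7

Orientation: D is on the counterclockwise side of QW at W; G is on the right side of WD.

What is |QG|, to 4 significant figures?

86.89

Q is at the origin; QW runs at -25.5° with length 48.5, so W = 48.5·(cos -25.5°, sin -25.5°) = (43.78, -20.88). ∠QWD = 147.3°, so WD runs at -25.5° + (180° − 147.3°) = 7.200° from the x-axis; with |WD| = 29.6, D = W + 29.6·(cos 7.200°, sin 7.200°) = (73.14, -17.17). WD is perpendicular to DG; with |DG| = 24.7 on the right of WD, G = D + 24.7·(0.1253, -0.9921) = (76.24, -41.68). Then |QG| = |G − Q| = 86.89.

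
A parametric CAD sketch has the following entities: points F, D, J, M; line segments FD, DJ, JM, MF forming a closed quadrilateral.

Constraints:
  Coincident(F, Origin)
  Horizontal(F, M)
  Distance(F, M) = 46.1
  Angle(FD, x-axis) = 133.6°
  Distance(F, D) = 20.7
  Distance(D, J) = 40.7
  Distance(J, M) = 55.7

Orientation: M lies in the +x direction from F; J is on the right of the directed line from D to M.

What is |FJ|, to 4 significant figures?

24.71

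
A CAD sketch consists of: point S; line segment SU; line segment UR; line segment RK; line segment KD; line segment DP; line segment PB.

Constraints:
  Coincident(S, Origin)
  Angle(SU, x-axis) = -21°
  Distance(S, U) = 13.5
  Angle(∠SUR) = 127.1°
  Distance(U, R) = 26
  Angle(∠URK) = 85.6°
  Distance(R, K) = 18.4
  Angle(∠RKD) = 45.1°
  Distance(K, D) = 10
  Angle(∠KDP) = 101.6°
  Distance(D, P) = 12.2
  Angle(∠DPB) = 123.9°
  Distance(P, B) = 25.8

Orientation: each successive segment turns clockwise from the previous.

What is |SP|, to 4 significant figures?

35.03

∠RKD = 45.1° gives KD at 56.80° from the x-axis; with |KD| = 10.0, D = (7.271, -25.18). ∠KDP = 101.6° gives DP at -21.60° from the x-axis; with |DP| = 12.2, P = (18.61, -29.67). Then |SP| = |P − S| = 35.03.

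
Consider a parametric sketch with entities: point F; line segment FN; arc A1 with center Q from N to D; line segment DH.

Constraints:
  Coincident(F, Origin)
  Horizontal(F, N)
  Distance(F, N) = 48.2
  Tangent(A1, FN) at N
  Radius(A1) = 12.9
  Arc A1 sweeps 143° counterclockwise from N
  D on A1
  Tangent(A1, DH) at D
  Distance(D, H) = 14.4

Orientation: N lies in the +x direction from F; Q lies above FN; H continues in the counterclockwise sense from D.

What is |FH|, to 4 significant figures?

54.70

On A1, N sits at bearing -90° from Q; a 143° counterclockwise sweep puts D at bearing 53°, so D = Q + 12.9·(cos 53°, sin 53°) = (55.96, 23.20). A1 meets DH tangentially, so QD is at right angles to DH, so DH runs along (−sin 53°, cos 53°); with |DH| = 14.4, H = (44.46, 31.87). Then |FH| = |H − F| = 54.70.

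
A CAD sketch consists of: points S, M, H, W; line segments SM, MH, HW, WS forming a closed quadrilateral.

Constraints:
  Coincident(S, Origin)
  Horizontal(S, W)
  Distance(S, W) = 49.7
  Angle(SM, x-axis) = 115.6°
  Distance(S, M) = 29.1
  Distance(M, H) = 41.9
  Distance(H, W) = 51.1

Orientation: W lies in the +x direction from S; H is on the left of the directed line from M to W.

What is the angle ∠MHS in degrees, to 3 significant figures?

34.6°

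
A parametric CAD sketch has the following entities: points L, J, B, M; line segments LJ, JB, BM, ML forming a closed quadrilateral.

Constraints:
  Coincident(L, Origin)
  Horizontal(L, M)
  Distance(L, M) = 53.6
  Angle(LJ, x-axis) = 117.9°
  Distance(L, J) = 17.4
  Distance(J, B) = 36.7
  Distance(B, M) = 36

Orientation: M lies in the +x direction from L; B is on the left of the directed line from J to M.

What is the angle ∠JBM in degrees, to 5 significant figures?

122.14°

Checks: |JB| = 36.70 ✓; |BM| = 36.00 ✓.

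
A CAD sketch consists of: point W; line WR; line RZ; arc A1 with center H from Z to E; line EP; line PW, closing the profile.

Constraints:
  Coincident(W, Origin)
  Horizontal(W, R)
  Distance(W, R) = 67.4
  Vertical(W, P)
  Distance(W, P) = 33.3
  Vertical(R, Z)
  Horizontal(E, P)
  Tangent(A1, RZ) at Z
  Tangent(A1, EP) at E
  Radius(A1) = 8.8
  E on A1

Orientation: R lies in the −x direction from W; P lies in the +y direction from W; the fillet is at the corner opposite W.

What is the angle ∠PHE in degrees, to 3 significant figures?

81.5°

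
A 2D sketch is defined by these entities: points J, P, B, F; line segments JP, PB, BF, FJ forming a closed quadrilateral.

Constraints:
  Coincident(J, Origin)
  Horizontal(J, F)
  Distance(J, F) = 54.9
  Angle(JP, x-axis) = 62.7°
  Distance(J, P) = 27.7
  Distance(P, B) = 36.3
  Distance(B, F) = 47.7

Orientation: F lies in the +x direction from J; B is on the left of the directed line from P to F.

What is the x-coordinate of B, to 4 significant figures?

42.08

J is at the origin; J and F share the same y with |JF| = 54.9 and F in +x, so F = (54.9, 0). JP runs at 62.7° with |JP| = 27.7, so P = (12.70, 24.61). B is determined by |PB| = 36.3 and |BF| = 47.7 together: it lies at the intersection of circle(P, 36.3) and circle(F, 47.7). With |PF| = 48.85, the foot of the radical line on PF is 14.62 from P and the perpendicular offset is √(36.3² − 14.62²) = 33.22. Taking the left-of-PF solution: B = (42.08, 45.94).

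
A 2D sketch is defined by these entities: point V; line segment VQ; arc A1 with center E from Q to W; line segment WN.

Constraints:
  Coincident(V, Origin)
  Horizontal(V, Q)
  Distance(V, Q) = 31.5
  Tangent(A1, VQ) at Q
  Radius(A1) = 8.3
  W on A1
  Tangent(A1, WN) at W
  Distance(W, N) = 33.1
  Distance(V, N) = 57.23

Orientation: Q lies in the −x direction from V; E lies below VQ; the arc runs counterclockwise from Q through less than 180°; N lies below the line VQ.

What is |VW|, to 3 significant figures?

40.7

V is at the origin; V and Q share the same y with |VQ| = 31.5 and Q on the −x side, so Q = (-31.5, 0.00). Since A1 is tangent to VQ there, EQ ⟂ VQ, so E = Q + (0, -8.3) = (-31.5, -8.30). Since EW ⟂ WN (tangency), |EN| = √(8.3² + 33.1²) = 34.1 regardless of where W sits on A1. So N lies on both circle(V, 57.23) and circle(E, 34.1); the below-VQ intersection is N = (-39.4, -41.5). W is the foot of the tangent from N: W = (-39.8, -8.40).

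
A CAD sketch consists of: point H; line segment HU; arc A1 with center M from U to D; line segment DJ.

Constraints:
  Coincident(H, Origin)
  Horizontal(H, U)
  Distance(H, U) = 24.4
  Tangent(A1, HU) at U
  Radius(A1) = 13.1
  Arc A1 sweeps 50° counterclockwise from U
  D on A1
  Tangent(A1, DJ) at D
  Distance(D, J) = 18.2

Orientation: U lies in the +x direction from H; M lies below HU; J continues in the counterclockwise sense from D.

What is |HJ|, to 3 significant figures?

18.8

On A1, U sits at bearing 90° from M; a 50° counterclockwise sweep puts D at bearing 140°, so D = M + 13.1·(cos 140°, sin 140°) = (14.4, -4.68). Since A1 is tangent to DJ there, MD ⟂ DJ, so DJ runs along (−sin 140°, cos 140°); with |DJ| = 18.2, J = (2.67, -18.6). Then |HJ| = |J − H| = 18.8.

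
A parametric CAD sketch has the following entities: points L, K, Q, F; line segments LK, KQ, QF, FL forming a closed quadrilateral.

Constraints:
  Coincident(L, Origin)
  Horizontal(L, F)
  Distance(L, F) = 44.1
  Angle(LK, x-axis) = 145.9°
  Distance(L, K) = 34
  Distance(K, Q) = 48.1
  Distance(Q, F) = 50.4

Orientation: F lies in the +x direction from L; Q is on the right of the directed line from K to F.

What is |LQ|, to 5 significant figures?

21.159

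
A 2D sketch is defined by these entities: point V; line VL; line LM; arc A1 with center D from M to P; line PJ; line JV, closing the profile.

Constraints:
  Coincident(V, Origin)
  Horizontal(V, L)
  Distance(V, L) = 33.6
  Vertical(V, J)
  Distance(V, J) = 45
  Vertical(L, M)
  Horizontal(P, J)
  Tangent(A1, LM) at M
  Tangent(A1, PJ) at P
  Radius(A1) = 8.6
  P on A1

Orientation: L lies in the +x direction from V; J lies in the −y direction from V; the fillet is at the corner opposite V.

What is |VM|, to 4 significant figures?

49.54

V is at the origin; V and L share the same y with |VL| = 33.6 and L on the +x side, so L = (33.60, 0.000). V and J share the same x with |VJ| = 45.0 and J on the −y side, so J = (0.000, -45.00). The virtual corner opposite V is at (33.60, -45.00). A1 meets LM tangentially, so DM is at right angles to LM and the tangent condition forces DP to be normal to PJ, with radius 8.6, so the center D sits 8.6 in from both sides at D = (25.00, -36.40). That places the tangent points at M = (33.60, -36.40) on LM and P = (25.00, -45.00) on PJ. Then |VM| = |M − V| = 49.54.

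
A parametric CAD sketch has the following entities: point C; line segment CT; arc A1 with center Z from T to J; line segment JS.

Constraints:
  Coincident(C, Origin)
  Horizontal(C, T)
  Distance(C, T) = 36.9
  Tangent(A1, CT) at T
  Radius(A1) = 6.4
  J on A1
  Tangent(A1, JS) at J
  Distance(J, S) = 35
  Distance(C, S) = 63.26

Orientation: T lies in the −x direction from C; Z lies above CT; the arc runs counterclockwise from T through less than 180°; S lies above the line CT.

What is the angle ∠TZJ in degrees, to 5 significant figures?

120.54°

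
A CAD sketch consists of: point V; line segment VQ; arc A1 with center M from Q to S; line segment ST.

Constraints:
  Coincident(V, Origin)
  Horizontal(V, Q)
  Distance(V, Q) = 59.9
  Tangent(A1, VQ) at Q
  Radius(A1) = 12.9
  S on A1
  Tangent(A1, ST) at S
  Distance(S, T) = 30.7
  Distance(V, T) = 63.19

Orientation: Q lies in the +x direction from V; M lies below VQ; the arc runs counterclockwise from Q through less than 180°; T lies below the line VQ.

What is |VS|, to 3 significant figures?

48.6

Checks: ∠(MQ, QV) = 90.00° ✓; |MS| = 12.90 ✓; ∠(MS, ST) = 90.00° ✓; |ST| = 30.70 ✓; |VT| = 63.19 ✓.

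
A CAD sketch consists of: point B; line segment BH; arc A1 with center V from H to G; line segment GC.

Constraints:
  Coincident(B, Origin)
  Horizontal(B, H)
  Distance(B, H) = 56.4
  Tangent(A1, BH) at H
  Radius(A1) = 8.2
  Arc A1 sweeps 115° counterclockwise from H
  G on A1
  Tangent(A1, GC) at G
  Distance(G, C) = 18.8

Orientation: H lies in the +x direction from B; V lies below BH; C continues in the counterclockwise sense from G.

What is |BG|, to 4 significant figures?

50.34

B is at the origin; B and H share the same y with |BH| = 56.4 and H on the +x side, so H = (56.40, 0.000). Since A1 is tangent to BH there, VH ⟂ BH, so V = H + (0, -8.2) = (56.40, -8.200). On A1, H sits at bearing 90° from V; a 115° counterclockwise sweep puts G at bearing 205°, so G = V + 8.2·(cos 205°, sin 205°) = (48.97, -11.67). Then |BG| = |G − B| = 50.34.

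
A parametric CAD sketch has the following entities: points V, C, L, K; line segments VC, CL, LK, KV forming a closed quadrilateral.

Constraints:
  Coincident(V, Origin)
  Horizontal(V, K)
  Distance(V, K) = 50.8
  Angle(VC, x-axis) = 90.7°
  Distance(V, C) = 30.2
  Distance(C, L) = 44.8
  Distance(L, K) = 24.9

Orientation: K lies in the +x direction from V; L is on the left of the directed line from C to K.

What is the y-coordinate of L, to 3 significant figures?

24.0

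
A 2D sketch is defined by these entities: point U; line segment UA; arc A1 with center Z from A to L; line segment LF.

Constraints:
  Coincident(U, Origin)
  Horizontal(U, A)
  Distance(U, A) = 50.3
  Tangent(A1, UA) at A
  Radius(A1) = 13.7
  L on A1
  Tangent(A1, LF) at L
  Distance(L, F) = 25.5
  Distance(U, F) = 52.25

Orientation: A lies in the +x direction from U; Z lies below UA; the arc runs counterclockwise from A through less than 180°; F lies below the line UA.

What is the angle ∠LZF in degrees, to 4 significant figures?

61.75°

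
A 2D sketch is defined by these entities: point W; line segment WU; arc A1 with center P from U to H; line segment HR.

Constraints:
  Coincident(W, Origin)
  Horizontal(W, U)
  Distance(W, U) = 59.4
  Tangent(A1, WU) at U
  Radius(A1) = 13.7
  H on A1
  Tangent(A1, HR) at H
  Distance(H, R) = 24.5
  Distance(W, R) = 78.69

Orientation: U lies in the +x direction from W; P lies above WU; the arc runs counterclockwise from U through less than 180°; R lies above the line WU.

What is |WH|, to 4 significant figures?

74.66

W is at the origin; W and U share the same y with |WU| = 59.4 and U on the +x side, so U = (59.40, 0.000). Tangency of A1 to WU means the radius PU is perpendicular to WU, so P = U + (0, 13.7) = (59.40, 13.70). Since PH ⟂ HR (tangency), |PR| = √(13.7² + 24.5²) = 28.07 regardless of where H sits on A1. So R lies on both circle(W, 78.69) and circle(P, 28.07); the above-WU intersection is R = (67.40, 40.60). H is the foot of the tangent from R: H = (72.77, 16.70).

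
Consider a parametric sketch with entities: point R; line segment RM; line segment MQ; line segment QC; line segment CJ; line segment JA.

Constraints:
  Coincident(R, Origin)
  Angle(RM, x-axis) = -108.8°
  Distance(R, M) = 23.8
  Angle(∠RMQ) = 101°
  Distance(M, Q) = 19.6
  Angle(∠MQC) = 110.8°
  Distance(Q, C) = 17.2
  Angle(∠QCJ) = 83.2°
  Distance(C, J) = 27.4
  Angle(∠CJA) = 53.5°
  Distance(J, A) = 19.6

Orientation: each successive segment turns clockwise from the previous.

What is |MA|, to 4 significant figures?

8.063

R is at the origin; RM runs at -108.8° with length 23.8, so M = (-7.670, -22.53). ∠RMQ = 101.0° gives MQ at 172.2° from the x-axis; with |MQ| = 19.6, Q = (-27.09, -19.87). ∠MQC = 110.8° gives QC at 103.0° from the x-axis; with |QC| = 17.2, C = (-30.96, -3.111). ∠QCJ = 83.2° gives CJ at 6.200° from the x-axis; with |CJ| = 27.4, J = (-3.718, -0.1519). ∠CJA = 53.5° gives JA at -120.3° from the x-axis; with |JA| = 19.6, A = (-13.61, -17.07). Then |MA| = |A − M| = 8.063.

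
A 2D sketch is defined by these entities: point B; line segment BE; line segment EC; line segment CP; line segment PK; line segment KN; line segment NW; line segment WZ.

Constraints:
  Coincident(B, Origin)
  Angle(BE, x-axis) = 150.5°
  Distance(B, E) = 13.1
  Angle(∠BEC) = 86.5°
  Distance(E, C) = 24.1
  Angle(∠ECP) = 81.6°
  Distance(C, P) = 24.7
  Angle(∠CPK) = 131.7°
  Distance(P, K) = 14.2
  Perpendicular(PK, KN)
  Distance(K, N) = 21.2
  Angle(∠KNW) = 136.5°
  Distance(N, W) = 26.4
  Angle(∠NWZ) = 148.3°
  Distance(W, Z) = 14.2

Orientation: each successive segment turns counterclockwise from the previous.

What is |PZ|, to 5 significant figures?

47.406

B is at the origin; BE runs at 150.5° with length 13.1, so E = (-11.402, 6.4507). ∠BEC = 86.5° gives EC at -116.00° from the x-axis; with |EC| = 24.1, C = (-21.966, -15.210). ∠ECP = 81.6° gives CP at -17.600° from the x-axis; with |CP| = 24.7, P = (1.5774, -22.679). ∠CPK = 131.7° gives PK at 30.700° from the x-axis; with |PK| = 14.2, K = (13.787, -15.429). PK ⟂ KN, so KN runs at 120.70°; with |KN| = 21.2, N = (2.9638, 2.7999). ∠KNW = 136.5° gives NW at 164.20° from the x-axis; with |NW| = 26.4, W = (-22.439, 9.9881). ∠NWZ = 148.3° gives WZ at -164.10° from the x-axis; with |WZ| = 14.2, Z = (-36.095, 6.0978). Then |PZ| = |Z − P| = 47.406.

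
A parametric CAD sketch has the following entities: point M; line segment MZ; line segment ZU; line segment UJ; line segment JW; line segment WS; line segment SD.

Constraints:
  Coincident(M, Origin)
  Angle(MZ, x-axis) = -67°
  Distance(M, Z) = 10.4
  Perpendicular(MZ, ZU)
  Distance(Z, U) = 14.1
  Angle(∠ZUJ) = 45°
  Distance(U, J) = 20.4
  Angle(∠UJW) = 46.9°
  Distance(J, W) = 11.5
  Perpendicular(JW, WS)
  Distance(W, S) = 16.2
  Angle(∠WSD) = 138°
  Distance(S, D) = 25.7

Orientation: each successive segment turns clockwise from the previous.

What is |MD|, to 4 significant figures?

36.17

JW is perpendicular to WS, so WS runs at -155.1°; with |WS| = 16.2, S = (-11.13, -13.42). ∠WSD = 138.0° gives SD at 162.9° from the x-axis; with |SD| = 25.7, D = (-35.69, -5.863). Then |MD| = |D − M| = 36.17.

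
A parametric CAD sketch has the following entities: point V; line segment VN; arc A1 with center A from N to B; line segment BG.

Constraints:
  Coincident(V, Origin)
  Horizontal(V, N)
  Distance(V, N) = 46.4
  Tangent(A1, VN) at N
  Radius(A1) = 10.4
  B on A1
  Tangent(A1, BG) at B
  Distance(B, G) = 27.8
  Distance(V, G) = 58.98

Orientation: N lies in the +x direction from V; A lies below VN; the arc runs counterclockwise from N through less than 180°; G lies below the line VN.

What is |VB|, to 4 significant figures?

38.61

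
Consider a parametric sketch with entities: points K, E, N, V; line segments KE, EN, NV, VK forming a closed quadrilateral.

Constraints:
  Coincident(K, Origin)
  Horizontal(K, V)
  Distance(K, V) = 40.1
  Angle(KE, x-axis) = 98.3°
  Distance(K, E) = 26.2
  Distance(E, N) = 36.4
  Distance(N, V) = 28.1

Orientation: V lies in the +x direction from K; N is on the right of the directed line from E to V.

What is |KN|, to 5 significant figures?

14.321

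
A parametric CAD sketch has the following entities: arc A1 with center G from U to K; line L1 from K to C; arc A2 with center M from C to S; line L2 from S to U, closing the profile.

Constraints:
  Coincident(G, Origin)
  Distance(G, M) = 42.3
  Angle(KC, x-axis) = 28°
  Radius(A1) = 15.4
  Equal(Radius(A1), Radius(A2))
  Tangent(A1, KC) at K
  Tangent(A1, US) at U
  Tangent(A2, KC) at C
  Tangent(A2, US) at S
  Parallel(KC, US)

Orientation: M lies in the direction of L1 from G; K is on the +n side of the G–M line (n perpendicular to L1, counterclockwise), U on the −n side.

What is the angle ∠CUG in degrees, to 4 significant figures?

53.94°

The slot axis is L1's direction at 28.0°, so u = (cos 28.0°, sin 28.0°) = (0.8829, 0.4695) and n = (−sin 28.0°, cos 28.0°) = (-0.4695, 0.8829). G is at the origin and M lies 42.3 along u from G, so M = 42.3·u = (37.35, 19.86). Tangency of A1 to both parallel lines with radius 15.4 puts K and U at G ± 15.4·n: K = (-7.230, 13.60), U = (7.230, -13.60). Equal radii place C and S the same way about M: C = M + 15.4·n = (30.12, 33.46), S = M − 15.4·n = (44.58, 6.261). Then cos ∠CUG = UC·UG / (|UC||UG|), giving 53.94°.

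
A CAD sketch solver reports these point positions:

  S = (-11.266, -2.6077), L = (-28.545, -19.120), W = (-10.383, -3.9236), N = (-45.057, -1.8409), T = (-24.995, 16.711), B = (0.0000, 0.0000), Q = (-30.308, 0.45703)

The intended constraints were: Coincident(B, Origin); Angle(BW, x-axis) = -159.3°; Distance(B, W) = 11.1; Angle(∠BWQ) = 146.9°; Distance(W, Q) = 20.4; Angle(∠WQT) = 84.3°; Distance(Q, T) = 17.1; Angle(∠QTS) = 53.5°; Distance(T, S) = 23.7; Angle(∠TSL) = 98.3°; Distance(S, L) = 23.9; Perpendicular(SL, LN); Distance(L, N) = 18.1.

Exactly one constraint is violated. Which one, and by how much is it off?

Distance(L, N) = 18.1 — off by 5.80.

B = (0.00, 0.00) ✓; BW at -159.3° ✓; |BW| = 11.10 ✓; ∠BWQ = 146.9° ✓; |WQ| = 20.40 ✓; ∠WQT = 84.30° ✓; |QT| = 17.10 ✓; ∠QTS = 53.50° ✓; |TS| = 23.70 ✓; ∠TSL = 98.30° ✓; |SL| = 23.90 ✓; ∠(SL, LN) = 90.00° ✓; |LN| = 23.90 ✗.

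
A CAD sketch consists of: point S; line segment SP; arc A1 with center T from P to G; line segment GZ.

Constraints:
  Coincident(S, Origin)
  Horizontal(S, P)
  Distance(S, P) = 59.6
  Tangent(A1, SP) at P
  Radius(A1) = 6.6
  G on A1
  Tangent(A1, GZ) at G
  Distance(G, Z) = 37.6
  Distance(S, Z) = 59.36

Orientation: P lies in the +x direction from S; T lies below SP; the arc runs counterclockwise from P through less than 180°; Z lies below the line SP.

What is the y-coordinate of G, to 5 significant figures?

-4.7942

S is at the origin; SP is horizontal with |SP| = 59.6 and P on the +x side, so P = (59.600, 0.0000). Since A1 is tangent to SP there, TP ⟂ SP, so T = P + (0, -6.6) = (59.600, -6.6000). Since TG ⟂ GZ (tangency), |TZ| = √(6.6² + 37.6²) = 38.175 regardless of where G sits on A1. So Z lies on both circle(S, 59.36) and circle(T, 38.175); the below-SP intersection is Z = (42.964, -40.959). G is the foot of the tangent from Z: G = (53.252, -4.7942).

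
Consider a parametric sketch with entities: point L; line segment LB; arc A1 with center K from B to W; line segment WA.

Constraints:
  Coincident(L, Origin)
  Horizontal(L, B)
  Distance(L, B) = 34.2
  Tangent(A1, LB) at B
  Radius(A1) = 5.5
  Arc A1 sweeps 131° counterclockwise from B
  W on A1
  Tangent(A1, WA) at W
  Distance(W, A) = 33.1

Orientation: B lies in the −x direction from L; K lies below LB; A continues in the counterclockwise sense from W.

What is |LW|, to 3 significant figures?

39.4

L is at the origin; L and B share the same y with |LB| = 34.2 and B on the −x side, so B = (-34.2, 0.00). Tangency of A1 to LB means the radius KB is perpendicular to LB, so K = B + (0, -5.5) = (-34.2, -5.50). On A1, B sits at bearing 90° from K; a 131° counterclockwise sweep puts W at bearing 221°, so W = K + 5.5·(cos 221°, sin 221°) = (-38.4, -9.11). Then |LW| = |W − L| = 39.4.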